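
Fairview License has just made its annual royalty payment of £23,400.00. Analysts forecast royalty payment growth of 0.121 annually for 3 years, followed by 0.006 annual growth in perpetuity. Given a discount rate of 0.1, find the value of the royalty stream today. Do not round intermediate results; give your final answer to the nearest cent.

£337962.78

D_1 = 26231.40000
D_2 = 29405.39940
D_3 = 32963.45273
Terminal value at year 3: TV = D_3×(1+g_2)/(r−g_2) = 33161.23344/0.094 = 352779.07919
P_0 = D_1/(1+r)^1 + D_2/(1+r)^2 + D_3/(1+r)^3 + TV/(1+r)^3
    = 23846.72727 + 24301.98298 + 24765.92992 + 265048.14364 = 337962.78381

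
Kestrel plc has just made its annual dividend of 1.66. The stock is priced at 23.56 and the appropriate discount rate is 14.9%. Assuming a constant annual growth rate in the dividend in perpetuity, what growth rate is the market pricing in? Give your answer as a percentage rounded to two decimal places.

P = D₀(1+g)/(r−g) ⇒ P(r−g) = D₀(1+g) ⇒ g(P+D₀) = P·r − D₀
g = (P·r − D₀)/(P + D₀) = (23.56×0.149 − 1.66) / (23.56 + 1.66) = 0.073372

7.34%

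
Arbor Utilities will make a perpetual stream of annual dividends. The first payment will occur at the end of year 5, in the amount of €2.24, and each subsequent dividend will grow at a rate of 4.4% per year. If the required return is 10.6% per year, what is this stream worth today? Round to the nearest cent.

€24.15

Value at end of year 4: C₁ / (r − g) = €2.24 / (0.106 − 0.044) = €36.1290
Discount to today: PV = €36.1290 / (1 + 0.106)^4 = €36.1290 / 1.496306 = €24.15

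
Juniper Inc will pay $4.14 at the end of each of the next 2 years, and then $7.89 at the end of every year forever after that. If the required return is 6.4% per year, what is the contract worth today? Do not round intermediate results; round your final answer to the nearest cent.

PV of 2-year annuity: $4.14 × [1 − (1+0.064)^−2] / 0.064 = 7.54791
Perpetuity value at year 2: $7.89 / 0.064 = 123.28125
PV of perpetuity: 123.28125 / (1+0.064)^2 = 108.89646
Total PV = 7.54791 + 108.89646 = 116.44437

$116.44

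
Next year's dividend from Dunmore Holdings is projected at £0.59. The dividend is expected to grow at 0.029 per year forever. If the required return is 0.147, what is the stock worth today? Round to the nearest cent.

£5.00

Growing perpetuity: P = D₁ / (r − g) = £0.5900 / (0.147 − 0.029) = £5.00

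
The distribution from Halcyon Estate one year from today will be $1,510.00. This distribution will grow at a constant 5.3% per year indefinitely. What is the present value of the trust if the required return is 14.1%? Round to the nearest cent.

$17159.09

Growing perpetuity: P = D₁ / (r − g) = $1,510.0000 / (0.141 − 0.053) = $17,159.09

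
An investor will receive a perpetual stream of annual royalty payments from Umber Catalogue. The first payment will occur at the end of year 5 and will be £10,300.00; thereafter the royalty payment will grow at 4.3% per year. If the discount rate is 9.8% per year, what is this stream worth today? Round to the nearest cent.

Value at end of year 4: C₁ / (r − g) = £10,300.00 / (0.098 − 0.043) = £187,272.7273
Discount to today: PV = £187,272.7273 / (1 + 0.098)^4 = £187,272.7273 / 1.453481 = £128,844.29

£128844.29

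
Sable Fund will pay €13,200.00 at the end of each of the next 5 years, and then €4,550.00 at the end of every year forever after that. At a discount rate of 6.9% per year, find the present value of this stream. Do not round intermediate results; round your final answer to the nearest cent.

€101503.90

PV of 5-year annuity: €13,200.00 × [1 − (1+0.069)^−5] / 0.069 = 54267.83000
Perpetuity value at year 5: €4,550.00 / 0.069 = 65942.02899
PV of perpetuity: 65942.02899 / (1+0.069)^5 = 47236.07243
Total PV = 54267.83000 + 47236.07243 = 101503.90243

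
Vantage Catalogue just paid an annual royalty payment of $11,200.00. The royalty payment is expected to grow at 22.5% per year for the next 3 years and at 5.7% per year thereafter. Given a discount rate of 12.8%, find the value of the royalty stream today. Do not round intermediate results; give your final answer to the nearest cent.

$253275.03

D_1 = 13720.00000
D_2 = 16807.00000
D_3 = 20588.57500
Terminal value at year 3: TV = D_3×(1+g_2)/(r−g_2) = 21762.12378/0.071 = 306508.78556
P_0 = D_1/(1+r)^1 + D_2/(1+r)^2 + D_3/(1+r)^3 + TV/(1+r)^3
    = 12163.12057 + 13209.06267 + 14344.94838 + 213557.89351 = 253275.02513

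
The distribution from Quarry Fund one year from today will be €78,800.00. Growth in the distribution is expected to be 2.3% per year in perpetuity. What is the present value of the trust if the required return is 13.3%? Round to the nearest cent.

€716363.64

Growing perpetuity: P = D₁ / (r − g) = €78,800.0000 / (0.133 − 0.023) = €716,363.64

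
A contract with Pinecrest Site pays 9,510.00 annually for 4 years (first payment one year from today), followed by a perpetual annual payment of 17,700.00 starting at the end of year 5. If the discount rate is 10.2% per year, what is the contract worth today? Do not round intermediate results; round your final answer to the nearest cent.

147680.21

PV of 4-year annuity: 9,510.00 × [1 − (1+0.102)^−4] / 0.102 = 30015.37045
Perpetuity value at year 4: 17,700.00 / 0.102 = 173529.41176
PV of perpetuity: 173529.41176 / (1+0.102)^4 = 117664.84215
Total PV = 30015.37045 + 117664.84215 = 147680.21260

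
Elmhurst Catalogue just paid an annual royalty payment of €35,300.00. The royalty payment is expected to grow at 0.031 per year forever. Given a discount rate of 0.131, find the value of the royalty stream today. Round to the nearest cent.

D₁ = D₀ × (1 + g) = €35,300.00 × 1.031 = €36,394.3000
Growing perpetuity: P = D₁ / (r − g) = €36,394.3000 / (0.131 − 0.031) = €363,943.00

€363943.00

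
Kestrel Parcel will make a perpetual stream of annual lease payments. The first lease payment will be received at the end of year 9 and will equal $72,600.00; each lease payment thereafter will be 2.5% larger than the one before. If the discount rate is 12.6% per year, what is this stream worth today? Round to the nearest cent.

$278168.61

Value at end of year 8: C₁ / (r − g) = $72,600.00 / (0.126 − 0.025) = $718,811.8812
Discount to today: PV = $718,811.8812 / (1 + 0.126)^8 = $718,811.8812 / 2.584087 = $278,168.61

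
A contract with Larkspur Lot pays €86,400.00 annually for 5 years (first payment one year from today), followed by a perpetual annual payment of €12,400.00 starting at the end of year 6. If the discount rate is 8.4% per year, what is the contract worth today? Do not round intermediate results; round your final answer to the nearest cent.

€439990.72

PV of 5-year annuity: €86,400.00 × [1 − (1+0.084)^−5] / 0.084 = 341363.68365
Perpetuity value at year 5: €12,400.00 / 0.084 = 147619.04762
PV of perpetuity: 147619.04762 / (1+0.084)^5 = 98627.03747
Total PV = 341363.68365 + 98627.03747 = 439990.72112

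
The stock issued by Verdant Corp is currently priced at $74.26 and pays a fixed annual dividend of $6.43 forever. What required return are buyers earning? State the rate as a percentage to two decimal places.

P = C/r ⇒ r = C/P = $6.43/$74.26 = 0.086588

8.66%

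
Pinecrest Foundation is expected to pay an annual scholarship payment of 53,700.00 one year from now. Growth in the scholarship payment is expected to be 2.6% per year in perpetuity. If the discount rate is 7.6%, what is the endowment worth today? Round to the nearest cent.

1074000.00

Growing perpetuity: P = D₁ / (r − g) = 53,700.0000 / (0.076 − 0.026) = 1,074,000.00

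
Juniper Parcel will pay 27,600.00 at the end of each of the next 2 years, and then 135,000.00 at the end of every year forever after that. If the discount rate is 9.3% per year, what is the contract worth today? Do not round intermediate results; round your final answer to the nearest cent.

1263450.36

PV of 2-year annuity: 27,600.00 × [1 − (1+0.093)^−2] / 0.093 = 48354.62132
Perpetuity value at year 2: 135,000.00 / 0.093 = 1451612.90323
PV of perpetuity: 1451612.90323 / (1+0.093)^2 = 1215095.73375
Total PV = 48354.62132 + 1215095.73375 = 1263450.35506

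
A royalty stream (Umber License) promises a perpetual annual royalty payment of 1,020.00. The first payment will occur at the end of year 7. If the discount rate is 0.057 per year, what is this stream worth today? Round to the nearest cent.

Value at end of year 6: C / r = 1,020.00 / 0.057 = 17,894.7368
Discount to today: PV = 17,894.7368 / (1 + 0.057)^6 = 17,894.7368 / 1.394601 = 12,831.44

12831.44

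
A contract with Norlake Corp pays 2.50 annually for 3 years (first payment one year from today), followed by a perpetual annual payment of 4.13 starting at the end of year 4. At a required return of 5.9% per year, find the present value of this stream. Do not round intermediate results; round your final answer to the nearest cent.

65.63

PV of 3-year annuity: 2.50 × [1 − (1+0.059)^−3] / 0.059 = 6.69491
Perpetuity value at year 3: 4.13 / 0.059 = 70.00000
PV of perpetuity: 70.00000 / (1+0.059)^3 = 58.94000
Total PV = 6.69491 + 58.94000 = 65.63492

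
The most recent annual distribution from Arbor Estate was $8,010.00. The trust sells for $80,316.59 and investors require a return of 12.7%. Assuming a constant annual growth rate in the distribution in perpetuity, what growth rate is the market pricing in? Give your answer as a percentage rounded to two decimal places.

P = D₀(1+g)/(r−g) ⇒ P(r−g) = D₀(1+g) ⇒ g(P+D₀) = P·r − D₀
g = (P·r − D₀)/(P + D₀) = ($80,316.59×0.127 − $8,010.00) / ($80,316.59 + $8,010.00) = 0.024797

2.48%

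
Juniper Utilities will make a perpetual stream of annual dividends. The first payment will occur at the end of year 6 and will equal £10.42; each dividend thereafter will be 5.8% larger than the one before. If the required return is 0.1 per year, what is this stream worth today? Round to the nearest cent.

Value at end of year 5: C₁ / (r − g) = £10.42 / (0.1 − 0.058) = £248.0952
Discount to today: PV = £248.0952 / (1 + 0.1)^5 = £248.0952 / 1.610510 = £154.05

£154.05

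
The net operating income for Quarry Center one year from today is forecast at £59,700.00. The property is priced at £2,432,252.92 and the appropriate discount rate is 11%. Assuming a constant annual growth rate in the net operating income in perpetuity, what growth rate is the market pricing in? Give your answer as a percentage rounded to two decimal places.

8.55%

P = D₁/(r−g) ⇒ g = r − D₁/P = 0.11 − £59,700.00/£2,432,252.92 = 0.085455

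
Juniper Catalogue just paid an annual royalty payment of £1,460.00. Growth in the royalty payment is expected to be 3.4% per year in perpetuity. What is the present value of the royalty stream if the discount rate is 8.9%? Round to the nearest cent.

D₁ = D₀ × (1 + g) = £1,460.00 × 1.034 = £1,509.6400
Growing perpetuity: P = D₁ / (r − g) = £1,509.6400 / (0.089 − 0.034) = £27,448.00

£27448.00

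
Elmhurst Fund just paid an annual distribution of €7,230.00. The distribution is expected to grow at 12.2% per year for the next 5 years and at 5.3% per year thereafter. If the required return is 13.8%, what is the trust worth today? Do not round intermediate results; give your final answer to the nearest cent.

€118098.58

D_1 = 8112.06000
D_2 = 9101.73132
D_3 = 10212.14254
D_4 = 11458.02393
D_5 = 12855.90285
Terminal value at year 5: TV = D_5×(1+g_2)/(r−g_2) = 13537.26570/0.085 = 159261.94943
P_0 = D_1/(1+r)^1 + D_2/(1+r)^2 + D_3/(1+r)^3 + D_4/(1+r)^4 + D_5/(1+r)^5 + TV/(1+r)^5
    = 7128.34798 + 7028.12516 + 6929.31145 + 6831.88704 + 6735.83238 + 83445.07649 = 118098.58050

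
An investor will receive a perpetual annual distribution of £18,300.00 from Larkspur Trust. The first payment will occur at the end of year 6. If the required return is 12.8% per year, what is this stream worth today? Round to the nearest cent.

£78288.08

Value at end of year 5: C / r = £18,300.00 / 0.128 = £142,968.7500
Discount to today: PV = £142,968.7500 / (1 + 0.128)^5 = £142,968.7500 / 1.826188 = £78,288.08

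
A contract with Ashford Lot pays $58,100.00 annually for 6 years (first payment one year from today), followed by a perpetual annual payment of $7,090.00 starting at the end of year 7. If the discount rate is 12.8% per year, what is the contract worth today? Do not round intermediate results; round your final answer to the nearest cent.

PV of 6-year annuity: $58,100.00 × [1 − (1+0.128)^−6] / 0.128 = 233557.00598
Perpetuity value at year 6: $7,090.00 / 0.128 = 55390.62500
PV of perpetuity: 55390.62500 / (1+0.128)^6 = 26889.43443
Total PV = 233557.00598 + 26889.43443 = 260446.44041

$260446.44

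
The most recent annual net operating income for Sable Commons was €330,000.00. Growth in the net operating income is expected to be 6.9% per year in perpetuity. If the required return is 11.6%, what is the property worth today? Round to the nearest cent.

€7505744.68

D₁ = D₀ × (1 + g) = €330,000.00 × 1.069 = €352,770.0000
Growing perpetuity: P = D₁ / (r − g) = €352,770.0000 / (0.116 − 0.069) = €7,505,744.68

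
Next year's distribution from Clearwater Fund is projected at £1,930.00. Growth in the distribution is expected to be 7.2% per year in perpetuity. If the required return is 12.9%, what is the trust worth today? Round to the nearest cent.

£33859.65

Growing perpetuity: P = D₁ / (r − g) = £1,930.0000 / (0.129 − 0.072) = £33,859.65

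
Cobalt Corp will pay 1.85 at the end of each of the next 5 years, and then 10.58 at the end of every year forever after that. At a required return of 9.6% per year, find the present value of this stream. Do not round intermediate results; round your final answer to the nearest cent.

76.77

PV of 5-year annuity: 1.85 × [1 − (1+0.096)^−5] / 0.096 = 7.08521
Perpetuity value at year 5: 10.58 / 0.096 = 110.20833
PV of perpetuity: 110.20833 / (1+0.096)^5 = 69.68859
Total PV = 7.08521 + 69.68859 = 76.77380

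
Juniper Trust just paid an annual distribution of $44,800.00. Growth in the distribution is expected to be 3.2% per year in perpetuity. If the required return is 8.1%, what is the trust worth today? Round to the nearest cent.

D₁ = D₀ × (1 + g) = $44,800.00 × 1.032 = $46,233.6000
Growing perpetuity: P = D₁ / (r − g) = $46,233.6000 / (0.081 − 0.032) = $943,542.86

$943542.86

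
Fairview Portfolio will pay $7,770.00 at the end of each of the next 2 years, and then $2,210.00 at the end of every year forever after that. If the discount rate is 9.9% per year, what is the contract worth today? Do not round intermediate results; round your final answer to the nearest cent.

$31985.78

PV of 2-year annuity: $7,770.00 × [1 − (1+0.099)^−2] / 0.099 = 13503.24267
Perpetuity value at year 2: $2,210.00 / 0.099 = 22323.23232
PV of perpetuity: 22323.23232 / (1+0.099)^2 = 18482.54168
Total PV = 13503.24267 + 18482.54168 = 31985.78435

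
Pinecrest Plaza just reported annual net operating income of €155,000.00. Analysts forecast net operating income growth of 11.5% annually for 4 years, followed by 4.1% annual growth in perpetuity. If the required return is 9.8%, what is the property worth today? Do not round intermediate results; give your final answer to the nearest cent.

€3654588.77

D_1 = 172825.00000
D_2 = 192699.87500
D_3 = 214860.36063
D_4 = 239569.30210
Terminal value at year 4: TV = D_4×(1+g_2)/(r−g_2) = 249391.64348/0.057 = 4375291.99093
P_0 = D_1/(1+r)^1 + D_2/(1+r)^2 + D_3/(1+r)^3 + D_4/(1+r)^4 + TV/(1+r)^4
    = 157399.81785 + 159836.79135 + 162311.49577 + 164824.51529 + 3010216.14760 = 3654588.76786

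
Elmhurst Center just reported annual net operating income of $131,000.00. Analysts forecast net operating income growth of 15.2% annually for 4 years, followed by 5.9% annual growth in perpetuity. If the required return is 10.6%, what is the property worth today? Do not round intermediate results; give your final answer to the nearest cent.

D_1 = 150912.00000
D_2 = 173850.62400
D_3 = 200275.91885
D_4 = 230717.85851
Terminal value at year 4: TV = D_4×(1+g_2)/(r−g_2) = 244330.21217/0.047 = 5198515.15245
P_0 = D_1/(1+r)^1 + D_2/(1+r)^2 + D_3/(1+r)^3 + D_4/(1+r)^4 + TV/(1+r)^4
    = 136448.46293 + 142123.53462 + 148034.64004 + 154191.59614 + 3474231.92151 = 4055030.15525

$4055030.16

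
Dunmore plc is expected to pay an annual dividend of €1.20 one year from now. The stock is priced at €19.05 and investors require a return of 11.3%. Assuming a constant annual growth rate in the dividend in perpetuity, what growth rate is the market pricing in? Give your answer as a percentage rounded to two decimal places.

5.00%

P = D₁/(r−g) ⇒ g = r − D₁/P = 0.113 − €1.20/€19.05 = 0.050008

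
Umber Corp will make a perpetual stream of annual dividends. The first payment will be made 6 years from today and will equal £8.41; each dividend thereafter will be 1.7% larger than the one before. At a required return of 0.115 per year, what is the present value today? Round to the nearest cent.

£49.80

Value at end of year 5: C₁ / (r − g) = £8.41 / (0.115 − 0.017) = £85.8163
Discount to today: PV = £85.8163 / (1 + 0.115)^5 = £85.8163 / 1.723353 = £49.80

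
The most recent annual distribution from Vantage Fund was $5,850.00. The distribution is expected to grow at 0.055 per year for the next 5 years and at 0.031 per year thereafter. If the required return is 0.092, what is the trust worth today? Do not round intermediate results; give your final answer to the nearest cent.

D_1 = 6171.75000
D_2 = 6511.19625
D_3 = 6869.31204
D_4 = 7247.12421
D_5 = 7645.71604
Terminal value at year 5: TV = D_5×(1+g_2)/(r−g_2) = 7882.73323/0.061 = 129225.13499
P_0 = D_1/(1+r)^1 + D_2/(1+r)^2 + D_3/(1+r)^3 + D_4/(1+r)^4 + D_5/(1+r)^5 + TV/(1+r)^5
    = 5651.78571 + 5460.28748 + 5275.27774 + 5096.53664 + 4923.85179 + 83221.16722 = 109628.90659

$109628.91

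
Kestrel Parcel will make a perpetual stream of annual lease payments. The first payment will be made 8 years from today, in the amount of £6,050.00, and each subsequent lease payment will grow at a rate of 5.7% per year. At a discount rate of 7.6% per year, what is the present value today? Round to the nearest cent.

£190684.71

Value at end of year 7: C₁ / (r − g) = £6,050.00 / (0.076 − 0.057) = £318,421.0526
Discount to today: PV = £318,421.0526 / (1 + 0.076)^7 = £318,421.0526 / 1.669882 = £190,684.71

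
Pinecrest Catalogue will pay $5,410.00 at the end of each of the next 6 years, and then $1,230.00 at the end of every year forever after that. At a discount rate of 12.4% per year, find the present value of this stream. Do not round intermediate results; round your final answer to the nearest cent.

PV of 6-year annuity: $5,410.00 × [1 − (1+0.124)^−6] / 0.124 = 21992.99540
Perpetuity value at year 6: $1,230.00 / 0.124 = 9919.35484
PV of perpetuity: 9919.35484 / (1+0.124)^6 = 4919.09895
Total PV = 21992.99540 + 4919.09895 = 26912.09436

$26912.09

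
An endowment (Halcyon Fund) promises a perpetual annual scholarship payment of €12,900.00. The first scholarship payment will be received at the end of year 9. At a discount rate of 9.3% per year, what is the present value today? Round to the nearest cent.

€68099.74

Value at end of year 8: C / r = €12,900.00 / 0.093 = €138,709.6774
Discount to today: PV = €138,709.6774 / (1 + 0.093)^8 = €138,709.6774 / 2.036861 = €68,099.74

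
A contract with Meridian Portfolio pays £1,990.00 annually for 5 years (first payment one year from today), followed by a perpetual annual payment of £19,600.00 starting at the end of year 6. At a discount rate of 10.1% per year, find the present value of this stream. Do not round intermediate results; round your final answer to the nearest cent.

£127473.84

PV of 5-year annuity: £1,990.00 × [1 − (1+0.101)^−5] / 0.101 = 7524.43364
Perpetuity value at year 5: £19,600.00 / 0.101 = 194059.40594
PV of perpetuity: 194059.40594 / (1+0.101)^5 = 119949.40630
Total PV = 7524.43364 + 119949.40630 = 127473.83993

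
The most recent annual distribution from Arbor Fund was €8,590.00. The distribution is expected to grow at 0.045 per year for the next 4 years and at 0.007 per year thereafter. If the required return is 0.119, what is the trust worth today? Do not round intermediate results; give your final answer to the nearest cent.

€87784.89

D_1 = 8976.55000
D_2 = 9380.49475
D_3 = 9802.61701
D_4 = 10243.73478
Terminal value at year 4: TV = D_4×(1+g_2)/(r−g_2) = 10315.44092/0.112 = 92102.15110
P_0 = D_1/(1+r)^1 + D_2/(1+r)^2 + D_3/(1+r)^3 + D_4/(1+r)^4 + TV/(1+r)^4
    = 8021.93923 + 7491.44459 + 6996.03181 + 6533.38091 + 58742.09447 = 87784.89102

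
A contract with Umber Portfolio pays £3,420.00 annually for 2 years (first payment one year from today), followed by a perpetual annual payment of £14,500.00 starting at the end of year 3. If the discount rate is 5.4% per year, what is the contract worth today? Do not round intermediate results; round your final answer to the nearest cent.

PV of 2-year annuity: £3,420.00 × [1 − (1+0.054)^−2] / 0.054 = 6323.32238
Perpetuity value at year 2: £14,500.00 / 0.054 = 268518.51852
PV of perpetuity: 268518.51852 / (1+0.054)^2 = 241709.11079
Total PV = 6323.32238 + 241709.11079 = 248032.43316

£248032.43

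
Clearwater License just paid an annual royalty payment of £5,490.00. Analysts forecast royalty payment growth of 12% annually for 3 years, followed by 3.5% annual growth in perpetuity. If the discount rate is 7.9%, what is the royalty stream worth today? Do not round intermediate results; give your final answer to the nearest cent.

£162181.12

D_1 = 6148.80000
D_2 = 6886.65600
D_3 = 7713.05472
Terminal value at year 3: TV = D_3×(1+g_2)/(r−g_2) = 7983.01164/0.044 = 181432.08262
P_0 = D_1/(1+r)^1 + D_2/(1+r)^2 + D_3/(1+r)^3 + TV/(1+r)^3
    = 5698.60982 + 5915.14643 + 6139.91103 + 144427.45275 = 162181.12004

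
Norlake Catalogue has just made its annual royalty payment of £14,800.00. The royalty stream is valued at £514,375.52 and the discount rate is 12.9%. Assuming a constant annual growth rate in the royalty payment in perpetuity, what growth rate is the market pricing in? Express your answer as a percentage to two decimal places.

P = D₀(1+g)/(r−g) ⇒ P(r−g) = D₀(1+g) ⇒ g(P+D₀) = P·r − D₀
g = (P·r − D₀)/(P + D₀) = (£514,375.52×0.129 − £14,800.00) / (£514,375.52 + £14,800.00) = 0.097424

9.74%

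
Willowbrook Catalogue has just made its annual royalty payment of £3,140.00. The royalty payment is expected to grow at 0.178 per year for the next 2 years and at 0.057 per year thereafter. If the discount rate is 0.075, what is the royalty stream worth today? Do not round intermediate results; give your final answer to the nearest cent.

£228625.75

D_1 = 3698.92000
D_2 = 4357.32776
Terminal value at year 2: TV = D_2×(1+g_2)/(r−g_2) = 4605.69544/0.018 = 255871.96902
P_0 = D_1/(1+r)^1 + D_2/(1+r)^2 + TV/(1+r)^2
    = 3440.85581 + 3770.53781 + 221414.35934 = 228625.75297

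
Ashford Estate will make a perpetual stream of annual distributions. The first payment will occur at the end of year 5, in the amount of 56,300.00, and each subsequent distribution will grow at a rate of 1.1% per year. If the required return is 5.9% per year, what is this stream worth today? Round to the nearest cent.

932574.03

Value at end of year 4: C₁ / (r − g) = 56,300.00 / (0.059 − 0.011) = 1,172,916.6667
Discount to today: PV = 1,172,916.6667 / (1 + 0.059)^4 = 1,172,916.6667 / 1.257720 = 932,574.03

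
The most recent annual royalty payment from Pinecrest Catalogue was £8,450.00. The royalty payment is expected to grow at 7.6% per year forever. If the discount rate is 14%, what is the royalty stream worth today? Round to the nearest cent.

D₁ = D₀ × (1 + g) = £8,450.00 × 1.076 = £9,092.2000
Growing perpetuity: P = D₁ / (r − g) = £9,092.2000 / (0.14 − 0.076) = £142,065.63

£142065.63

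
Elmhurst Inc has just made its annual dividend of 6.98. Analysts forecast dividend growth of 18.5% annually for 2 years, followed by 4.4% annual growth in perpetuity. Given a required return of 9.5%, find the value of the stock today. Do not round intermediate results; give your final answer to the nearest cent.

183.07

D_1 = 8.27130
D_2 = 9.80149
Terminal value at year 2: TV = D_2×(1+g_2)/(r−g_2) = 10.23276/0.051 = 200.64228
P_0 = D_1/(1+r)^1 + D_2/(1+r)^2 + TV/(1+r)^2
    = 7.55370 + 8.17455 + 167.33786 = 183.06611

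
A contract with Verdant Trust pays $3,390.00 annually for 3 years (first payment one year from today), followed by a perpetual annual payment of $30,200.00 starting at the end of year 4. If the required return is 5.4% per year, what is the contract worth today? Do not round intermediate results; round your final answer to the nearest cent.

PV of 3-year annuity: $3,390.00 × [1 − (1+0.054)^−3] / 0.054 = 9163.04994
Perpetuity value at year 3: $30,200.00 / 0.054 = 559259.25926
PV of perpetuity: 559259.25926 / (1+0.054)^3 = 477629.72883
Total PV = 9163.04994 + 477629.72883 = 486792.77877

$486792.78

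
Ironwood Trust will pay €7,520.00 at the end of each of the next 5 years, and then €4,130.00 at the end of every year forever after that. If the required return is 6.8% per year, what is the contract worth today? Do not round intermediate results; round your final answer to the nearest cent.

€74709.72

PV of 5-year annuity: €7,520.00 × [1 − (1+0.068)^−5] / 0.068 = 30999.30559
Perpetuity value at year 5: €4,130.00 / 0.068 = 60735.29412
PV of perpetuity: 60735.29412 / (1+0.068)^5 = 43710.40953
Total PV = 30999.30559 + 43710.40953 = 74709.71512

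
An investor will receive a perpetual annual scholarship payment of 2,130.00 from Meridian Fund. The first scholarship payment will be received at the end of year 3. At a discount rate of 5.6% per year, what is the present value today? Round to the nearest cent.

Value at end of year 2: C / r = 2,130.00 / 0.056 = 38,035.7143
Discount to today: PV = 38,035.7143 / (1 + 0.056)^2 = 38,035.7143 / 1.115136 = 34,108.59

34108.59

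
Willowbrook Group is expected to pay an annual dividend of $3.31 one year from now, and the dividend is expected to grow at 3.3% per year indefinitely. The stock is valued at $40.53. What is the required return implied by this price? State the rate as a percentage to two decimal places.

11.47%

P = D₁/(r − g) ⇒ r = D₁/P + g = $3.3100/$40.53 + 0.033 = 0.081668 + 0.033 = 0.114668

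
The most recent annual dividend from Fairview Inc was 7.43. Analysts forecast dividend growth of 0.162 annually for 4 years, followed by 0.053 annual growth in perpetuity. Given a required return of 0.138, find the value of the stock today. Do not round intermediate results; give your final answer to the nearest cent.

131.38

D_1 = 8.63366
D_2 = 10.03231
D_3 = 11.65755
D_4 = 13.54607
Terminal value at year 4: TV = D_4×(1+g_2)/(r−g_2) = 14.26401/0.085 = 167.81191
P_0 = D_1/(1+r)^1 + D_2/(1+r)^2 + D_3/(1+r)^3 + D_4/(1+r)^4 + TV/(1+r)^4
    = 7.58670 + 7.74670 + 7.91007 + 8.07689 + 100.05844 = 131.37880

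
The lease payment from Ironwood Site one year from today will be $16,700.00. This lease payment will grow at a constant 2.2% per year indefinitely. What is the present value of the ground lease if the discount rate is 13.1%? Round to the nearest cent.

Growing perpetuity: P = D₁ / (r − g) = $16,700.0000 / (0.131 − 0.022) = $153,211.01

$153211.01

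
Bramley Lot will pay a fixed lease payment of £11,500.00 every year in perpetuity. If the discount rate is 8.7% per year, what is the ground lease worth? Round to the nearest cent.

£132183.91

Level perpetuity: PV = C / r = £11,500.00 / 0.087 = £132,183.91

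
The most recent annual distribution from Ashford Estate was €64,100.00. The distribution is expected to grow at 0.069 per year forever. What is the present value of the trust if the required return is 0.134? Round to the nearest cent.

€1054198.46

D₁ = D₀ × (1 + g) = €64,100.00 × 1.069 = €68,522.9000
Growing perpetuity: P = D₁ / (r − g) = €68,522.9000 / (0.134 − 0.069) = €1,054,198.46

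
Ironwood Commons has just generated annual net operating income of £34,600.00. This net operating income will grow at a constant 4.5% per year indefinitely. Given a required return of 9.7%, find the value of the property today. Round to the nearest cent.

D₁ = D₀ × (1 + g) = £34,600.00 × 1.045 = £36,157.0000
Growing perpetuity: P = D₁ / (r − g) = £36,157.0000 / (0.097 − 0.045) = £695,326.92

£695326.92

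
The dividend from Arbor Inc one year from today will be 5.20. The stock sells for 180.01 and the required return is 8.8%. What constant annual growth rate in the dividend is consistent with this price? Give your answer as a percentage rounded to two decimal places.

P = D₁/(r−g) ⇒ g = r − D₁/P = 0.088 − 5.20/180.01 = 0.059113

5.91%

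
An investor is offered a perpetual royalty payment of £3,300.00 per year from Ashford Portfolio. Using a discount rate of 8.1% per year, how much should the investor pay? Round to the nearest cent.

Level perpetuity: PV = C / r = £3,300.00 / 0.081 = £40,740.74

£40740.74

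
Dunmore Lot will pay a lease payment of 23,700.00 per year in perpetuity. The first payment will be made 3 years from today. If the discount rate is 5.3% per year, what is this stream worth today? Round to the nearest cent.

403288.40

Value at end of year 2: C / r = 23,700.00 / 0.053 = 447,169.8113
Discount to today: PV = 447,169.8113 / (1 + 0.053)^2 = 447,169.8113 / 1.108809 = 403,288.40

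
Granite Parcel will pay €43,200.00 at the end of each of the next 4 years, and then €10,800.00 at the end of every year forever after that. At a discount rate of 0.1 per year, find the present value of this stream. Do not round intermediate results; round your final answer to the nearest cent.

PV of 4-year annuity: €43,200.00 × [1 − (1+0.1)^−4] / 0.1 = 136938.18728
Perpetuity value at year 4: €10,800.00 / 0.1 = 108000.00000
PV of perpetuity: 108000.00000 / (1+0.1)^4 = 73765.45318
Total PV = 136938.18728 + 73765.45318 = 210703.64046

€210703.64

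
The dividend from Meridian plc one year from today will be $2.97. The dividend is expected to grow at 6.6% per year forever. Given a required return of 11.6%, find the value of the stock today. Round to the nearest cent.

Growing perpetuity: P = D₁ / (r − g) = $2.9700 / (0.116 − 0.066) = $59.40

$59.40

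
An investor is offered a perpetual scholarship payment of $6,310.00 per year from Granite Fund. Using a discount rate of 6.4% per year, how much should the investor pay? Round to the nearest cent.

$98593.75

Level perpetuity: PV = C / r = $6,310.00 / 0.064 = $98,593.75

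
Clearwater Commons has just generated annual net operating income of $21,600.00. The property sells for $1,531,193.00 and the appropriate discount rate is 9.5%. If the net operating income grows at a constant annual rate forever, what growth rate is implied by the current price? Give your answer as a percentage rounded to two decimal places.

P = D₀(1+g)/(r−g) ⇒ P(r−g) = D₀(1+g) ⇒ g(P+D₀) = P·r − D₀
g = (P·r − D₀)/(P + D₀) = ($1,531,193.00×0.095 − $21,600.00) / ($1,531,193.00 + $21,600.00) = 0.079768

7.98%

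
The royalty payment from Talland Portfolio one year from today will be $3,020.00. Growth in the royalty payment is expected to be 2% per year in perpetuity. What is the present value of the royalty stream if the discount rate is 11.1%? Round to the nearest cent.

Growing perpetuity: P = D₁ / (r − g) = $3,020.0000 / (0.111 − 0.02) = $33,186.81

$33186.81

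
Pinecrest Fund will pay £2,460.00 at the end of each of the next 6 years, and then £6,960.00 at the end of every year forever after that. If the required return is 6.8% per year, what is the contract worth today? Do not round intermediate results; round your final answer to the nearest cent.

£80770.44

PV of 6-year annuity: £2,460.00 × [1 − (1+0.068)^−6] / 0.068 = 11798.43660
Perpetuity value at year 6: £6,960.00 / 0.068 = 102352.94118
PV of perpetuity: 102352.94118 / (1+0.068)^6 = 68971.99861
Total PV = 11798.43660 + 68971.99861 = 80770.43520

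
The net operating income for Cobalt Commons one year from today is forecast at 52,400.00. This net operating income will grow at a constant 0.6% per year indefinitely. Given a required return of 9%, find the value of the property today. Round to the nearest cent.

Growing perpetuity: P = D₁ / (r − g) = 52,400.0000 / (0.09 − 0.006) = 623,809.52

623809.52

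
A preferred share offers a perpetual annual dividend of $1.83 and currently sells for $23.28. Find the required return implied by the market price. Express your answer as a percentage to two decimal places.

P = C/r ⇒ r = C/P = $1.83/$23.28 = 0.078608

7.86%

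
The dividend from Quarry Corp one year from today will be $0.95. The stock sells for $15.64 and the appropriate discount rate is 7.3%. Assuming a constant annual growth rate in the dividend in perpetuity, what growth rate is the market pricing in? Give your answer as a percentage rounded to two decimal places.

P = D₁/(r−g) ⇒ g = r − D₁/P = 0.073 − $0.95/$15.64 = 0.012258

1.23%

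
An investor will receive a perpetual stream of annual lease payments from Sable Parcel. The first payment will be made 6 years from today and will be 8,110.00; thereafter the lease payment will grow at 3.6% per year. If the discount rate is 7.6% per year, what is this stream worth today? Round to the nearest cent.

Value at end of year 5: C₁ / (r − g) = 8,110.00 / (0.076 − 0.036) = 202,750.0000
Discount to today: PV = 202,750.0000 / (1 + 0.076)^5 = 202,750.0000 / 1.442319 = 140,572.22

140572.22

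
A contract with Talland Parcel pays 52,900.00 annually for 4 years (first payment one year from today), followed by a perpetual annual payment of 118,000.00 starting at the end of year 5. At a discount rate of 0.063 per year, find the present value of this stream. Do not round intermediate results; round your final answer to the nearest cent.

1648978.52

PV of 4-year annuity: 52,900.00 × [1 − (1+0.063)^−4] / 0.063 = 182051.86175
Perpetuity value at year 4: 118,000.00 / 0.063 = 1873015.87302
PV of perpetuity: 1873015.87302 / (1+0.063)^4 = 1466926.65400
Total PV = 182051.86175 + 1466926.65400 = 1648978.51574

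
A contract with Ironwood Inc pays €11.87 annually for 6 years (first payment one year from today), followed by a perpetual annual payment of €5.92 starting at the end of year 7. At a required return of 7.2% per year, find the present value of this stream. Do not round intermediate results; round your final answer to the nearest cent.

PV of 6-year annuity: €11.87 × [1 − (1+0.072)^−6] / 0.072 = 56.23118
Perpetuity value at year 6: €5.92 / 0.072 = 82.22222
PV of perpetuity: 82.22222 / (1+0.072)^6 = 54.17769
Total PV = 56.23118 + 54.17769 = 110.40887

€110.41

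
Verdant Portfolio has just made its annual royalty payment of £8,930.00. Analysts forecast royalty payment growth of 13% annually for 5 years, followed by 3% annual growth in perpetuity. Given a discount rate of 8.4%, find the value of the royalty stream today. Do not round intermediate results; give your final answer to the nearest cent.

D_1 = 10090.90000
D_2 = 11402.71700
D_3 = 12885.07021
D_4 = 14560.12934
D_5 = 16452.94615
Terminal value at year 5: TV = D_5×(1+g_2)/(r−g_2) = 16946.53454/0.054 = 313824.71362
P_0 = D_1/(1+r)^1 + D_2/(1+r)^2 + D_3/(1+r)^3 + D_4/(1+r)^4 + D_5/(1+r)^5 + TV/(1+r)^5
    = 9308.94834 + 9703.97751 + 10115.76992 + 10545.03691 + 10992.52002 + 209672.14115 = 260338.39384

£260338.39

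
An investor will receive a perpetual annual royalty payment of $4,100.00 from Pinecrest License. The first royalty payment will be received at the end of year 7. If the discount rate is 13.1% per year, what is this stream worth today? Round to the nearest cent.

$14953.30

Value at end of year 6: C / r = $4,100.00 / 0.131 = $31,297.7099
Discount to today: PV = $31,297.7099 / (1 + 0.131)^6 = $31,297.7099 / 2.093031 = $14,953.30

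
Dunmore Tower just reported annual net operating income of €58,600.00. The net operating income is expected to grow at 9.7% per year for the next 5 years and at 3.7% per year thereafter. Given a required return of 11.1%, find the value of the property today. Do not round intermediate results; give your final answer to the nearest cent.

€1052847.13

D_1 = 64284.20000
D_2 = 70519.76740
D_3 = 77360.18484
D_4 = 84864.12277
D_5 = 93095.94268
Terminal value at year 5: TV = D_5×(1+g_2)/(r−g_2) = 96540.49255/0.074 = 1304601.25074
P_0 = D_1/(1+r)^1 + D_2/(1+r)^2 + D_3/(1+r)^3 + D_4/(1+r)^4 + D_5/(1+r)^5 + TV/(1+r)^5
    = 57861.56616 + 57132.43751 + 56412.49680 + 55701.62826 + 54999.71755 + 770739.28512 = 1052847.13140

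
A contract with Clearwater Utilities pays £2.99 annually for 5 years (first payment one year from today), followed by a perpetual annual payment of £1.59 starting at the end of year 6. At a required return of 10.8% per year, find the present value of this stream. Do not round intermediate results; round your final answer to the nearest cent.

PV of 5-year annuity: £2.99 × [1 − (1+0.108)^−5] / 0.108 = 11.10656
Perpetuity value at year 5: £1.59 / 0.108 = 14.72222
PV of perpetuity: 14.72222 / (1+0.108)^5 = 8.81606
Total PV = 11.10656 + 8.81606 = 19.92262

£19.92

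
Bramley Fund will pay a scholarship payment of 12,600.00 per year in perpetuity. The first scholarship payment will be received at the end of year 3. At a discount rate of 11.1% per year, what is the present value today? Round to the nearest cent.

Value at end of year 2: C / r = 12,600.00 / 0.111 = 113,513.5135
Discount to today: PV = 113,513.5135 / (1 + 0.111)^2 = 113,513.5135 / 1.234321 = 91,964.34

91964.34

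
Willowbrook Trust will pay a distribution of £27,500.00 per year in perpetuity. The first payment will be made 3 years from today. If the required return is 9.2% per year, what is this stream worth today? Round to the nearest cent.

£250668.40

Value at end of year 2: C / r = £27,500.00 / 0.092 = £298,913.0435
Discount to today: PV = £298,913.0435 / (1 + 0.092)^2 = £298,913.0435 / 1.192464 = £250,668.40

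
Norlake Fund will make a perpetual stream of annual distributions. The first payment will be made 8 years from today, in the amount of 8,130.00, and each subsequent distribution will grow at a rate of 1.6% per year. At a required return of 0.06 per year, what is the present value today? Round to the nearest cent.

Value at end of year 7: C₁ / (r − g) = 8,130.00 / (0.06 − 0.016) = 184,772.7273
Discount to today: PV = 184,772.7273 / (1 + 0.06)^7 = 184,772.7273 / 1.503630 = 122,884.42

122884.42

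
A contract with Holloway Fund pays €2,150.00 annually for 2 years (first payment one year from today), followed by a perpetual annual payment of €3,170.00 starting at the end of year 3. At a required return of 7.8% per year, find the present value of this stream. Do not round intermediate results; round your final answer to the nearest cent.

PV of 2-year annuity: €2,150.00 × [1 − (1+0.078)^−2] / 0.078 = 3844.55857
Perpetuity value at year 2: €3,170.00 / 0.078 = 40641.02564
PV of perpetuity: 40641.02564 / (1+0.078)^2 = 34972.53696
Total PV = 3844.55857 + 34972.53696 = 38817.09553

€38817.10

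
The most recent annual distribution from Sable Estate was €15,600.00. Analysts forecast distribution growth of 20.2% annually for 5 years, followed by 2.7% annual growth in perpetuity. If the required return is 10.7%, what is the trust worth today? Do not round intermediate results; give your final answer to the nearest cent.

€402798.10

D_1 = 18751.20000
D_2 = 22538.94240
D_3 = 27091.80876
D_4 = 32564.35414
D_5 = 39142.35367
Terminal value at year 5: TV = D_5×(1+g_2)/(r−g_2) = 40199.19722/0.08 = 502489.96525
P_0 = D_1/(1+r)^1 + D_2/(1+r)^2 + D_3/(1+r)^3 + D_4/(1+r)^4 + D_5/(1+r)^5 + TV/(1+r)^5
    = 16938.75339 + 18392.39528 + 19970.78512 + 21684.62846 + 23545.54961 + 302265.99306 = 402798.10491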